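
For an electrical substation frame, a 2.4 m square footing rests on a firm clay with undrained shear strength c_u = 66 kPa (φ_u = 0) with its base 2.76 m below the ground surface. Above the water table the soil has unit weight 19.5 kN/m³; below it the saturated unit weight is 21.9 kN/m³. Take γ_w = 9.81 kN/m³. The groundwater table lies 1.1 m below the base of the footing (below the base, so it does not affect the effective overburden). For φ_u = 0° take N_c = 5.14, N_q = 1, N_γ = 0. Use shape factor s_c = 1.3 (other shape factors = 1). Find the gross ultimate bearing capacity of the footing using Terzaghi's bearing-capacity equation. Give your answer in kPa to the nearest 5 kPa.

q = γ·D_f = 19.5 × 2.76 = 53.82 kPa.
c·N_c·s_c = 66 × 5.14 × 1.3 = 441.01 kPa
q·N_q = 53.82 × 1 = 53.82 kPa
q_ult = 441.01 + 53.82 = 494.83 kPa.

q_ult ≈ 495 kPa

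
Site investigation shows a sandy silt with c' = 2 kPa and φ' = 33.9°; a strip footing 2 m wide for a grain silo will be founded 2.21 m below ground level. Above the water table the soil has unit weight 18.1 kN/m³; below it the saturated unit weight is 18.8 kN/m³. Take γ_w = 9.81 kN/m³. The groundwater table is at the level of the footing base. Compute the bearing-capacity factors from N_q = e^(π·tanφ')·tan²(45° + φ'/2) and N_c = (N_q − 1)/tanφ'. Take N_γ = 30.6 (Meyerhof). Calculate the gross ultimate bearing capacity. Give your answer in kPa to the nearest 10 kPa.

q_ult ≈ 1520 kPa

tan33.9° = 0.672, so N_q = e^(π×0.672)·tan²(61.95°) = 8.257 × 3.522 = 29.08.
N_c = (29.08 − 1)/tan33.9° = 41.79.
q = γ·D_f = 18.1 × 2.21 = 40.001 kPa.
For the ½γBN_γ term take γ' = 18.8 − 9.81 = 8.99 kN/m³ (soil below base is submerged).
c·N_c = 2 × 41.793 = 83.585 kPa
q·N_q = 40.001 × 29.083 = 1163.4 kPa
0.5·γ·B·N_γ = 0.5 × 8.99 × 2 × 30.6 = 275.09 kPa
q_ult = 83.585 + 1163.4 + 275.09 = 1522 kPa.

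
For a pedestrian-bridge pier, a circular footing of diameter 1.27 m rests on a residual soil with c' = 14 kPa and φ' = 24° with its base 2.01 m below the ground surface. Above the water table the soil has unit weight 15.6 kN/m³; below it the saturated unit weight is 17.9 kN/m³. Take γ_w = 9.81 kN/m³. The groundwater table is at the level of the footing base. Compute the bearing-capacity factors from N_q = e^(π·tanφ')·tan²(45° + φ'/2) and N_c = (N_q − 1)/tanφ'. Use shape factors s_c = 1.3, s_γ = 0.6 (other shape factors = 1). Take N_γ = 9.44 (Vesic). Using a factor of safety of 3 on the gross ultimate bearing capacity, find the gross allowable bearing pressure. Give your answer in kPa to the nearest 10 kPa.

N_q = e^(π·tan24°)·tan²(57°) = 9.6; N_c = (N_q − 1)/tanφ' = 19.32.
Overburden at base level: q = 15.6 × 2.01 = 31.356 kPa.
Below the base the soil is submerged, so the ½γBN_γ term uses γ' = 17.9 − 9.81 = 8.09 kN/m³.
Cohesion term c·N_c·s_c = 14 × 19.324 × 1.3 = 351.69 kPa; surcharge term q·N_q = 31.356 × 9.6034 = 301.12 kPa; self-weight term 0.5·γ·B·N_γ·s_γ = 0.5 × 8.09 × 1.27 × 9.44 × 0.6 = 29.097 kPa.
q_ult = 351.69 + 301.12 + 29.097 = 681.91 kPa.
q_all = 681.91 / 3 = 227.3 kPa.

q_all ≈ 230 kPa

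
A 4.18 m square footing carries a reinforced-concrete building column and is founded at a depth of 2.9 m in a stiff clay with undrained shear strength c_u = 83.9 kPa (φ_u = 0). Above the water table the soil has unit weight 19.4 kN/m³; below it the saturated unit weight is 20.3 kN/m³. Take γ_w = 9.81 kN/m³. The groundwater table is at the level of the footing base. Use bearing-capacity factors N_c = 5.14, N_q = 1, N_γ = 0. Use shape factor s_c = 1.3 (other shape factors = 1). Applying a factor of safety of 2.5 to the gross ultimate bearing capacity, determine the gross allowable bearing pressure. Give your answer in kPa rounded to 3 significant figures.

q = γ·D_f = 19.4 × 2.9 = 56.26 kPa.
c·N_c·s_c = 83.9 × 5.14 × 1.3 = 560.62 kPa
q·N_q = 56.26 × 1 = 56.26 kPa
q_ult = 560.62 + 56.26 = 616.88 kPa.
q_all = q_ult / FS = 616.88 / 2.5 = 246.75 kPa.

q_all ≈ 247 kPa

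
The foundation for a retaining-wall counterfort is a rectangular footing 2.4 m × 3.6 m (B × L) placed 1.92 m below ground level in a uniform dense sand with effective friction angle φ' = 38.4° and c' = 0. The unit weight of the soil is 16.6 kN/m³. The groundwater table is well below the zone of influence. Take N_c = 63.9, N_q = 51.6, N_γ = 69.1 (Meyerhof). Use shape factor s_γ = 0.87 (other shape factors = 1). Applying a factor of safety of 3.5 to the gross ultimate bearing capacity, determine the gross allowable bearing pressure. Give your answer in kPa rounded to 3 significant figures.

Overburden at base level: q = 16.6 × 1.92 = 31.872 kPa.
Surcharge term q·N_q = 31.872 × 51.6 = 1644.6 kPa; self-weight term 0.5·γ·B·N_γ·s_γ = 0.5 × 16.6 × 2.4 × 69.1 × 0.87 = 1197.5 kPa.
q_ult = 1644.6 + 1197.5 = 2842.1 kPa.
q_all = q_ult / FS = 2842.1 / 3.5 = 812.04 kPa.

q_all ≈ 812 kPa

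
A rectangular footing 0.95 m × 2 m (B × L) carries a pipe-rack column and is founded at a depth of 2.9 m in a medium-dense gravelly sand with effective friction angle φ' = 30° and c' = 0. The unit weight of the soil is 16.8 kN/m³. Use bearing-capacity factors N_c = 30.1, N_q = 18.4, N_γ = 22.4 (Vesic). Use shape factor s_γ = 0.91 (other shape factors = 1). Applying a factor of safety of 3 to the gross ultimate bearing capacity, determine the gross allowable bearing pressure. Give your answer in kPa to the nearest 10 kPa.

q_all ≈ 350 kPa

Overburden at base level: q = 16.8 × 2.9 = 48.72 kPa.
Surcharge term q·N_q = 48.72 × 18.4 = 896.45 kPa; self-weight term 0.5·γ·B·N_γ·s_γ = 0.5 × 16.8 × 0.95 × 22.4 × 0.91 = 162.66 kPa.
q_ult = 896.45 + 162.66 = 1059.1 kPa.
q_all = q_ult / FS = 1059.1 / 3 = 353.04 kPa.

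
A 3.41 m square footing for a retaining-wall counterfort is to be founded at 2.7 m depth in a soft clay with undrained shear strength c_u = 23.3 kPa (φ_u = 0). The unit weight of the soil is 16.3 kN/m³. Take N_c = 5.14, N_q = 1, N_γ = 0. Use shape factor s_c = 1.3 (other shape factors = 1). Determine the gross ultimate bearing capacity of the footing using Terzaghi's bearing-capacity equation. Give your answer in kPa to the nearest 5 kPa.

q_ult ≈ 200 kPa

Effective surcharge at the founding depth q = γ·D_f = 16.3 × 2.7 = 44.01 kPa.
q_ult = c·N_c·s_c + q·N_q
     = 23.3 × 5.14 × 1.3 + 44.01 × 1
     = 155.69 + 44.01 = 199.7 kPa.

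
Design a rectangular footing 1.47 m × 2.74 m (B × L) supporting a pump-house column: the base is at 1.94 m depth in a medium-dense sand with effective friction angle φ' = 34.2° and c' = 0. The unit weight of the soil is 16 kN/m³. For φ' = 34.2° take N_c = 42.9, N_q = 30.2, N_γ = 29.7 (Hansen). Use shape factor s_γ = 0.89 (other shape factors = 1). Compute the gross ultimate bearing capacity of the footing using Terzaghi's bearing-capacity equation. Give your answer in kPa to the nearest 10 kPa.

q_ult ≈ 1250 kPa

q = γ·D_f = 16 × 1.94 = 31.04 kPa.
q·N_q = 31.04 × 30.2 = 937.41 kPa
0.5·γ·B·N_γ·s_γ = 0.5 × 16 × 1.47 × 29.7 × 0.89 = 310.85 kPa
q_ult = 937.41 + 310.85 = 1248.3 kPa.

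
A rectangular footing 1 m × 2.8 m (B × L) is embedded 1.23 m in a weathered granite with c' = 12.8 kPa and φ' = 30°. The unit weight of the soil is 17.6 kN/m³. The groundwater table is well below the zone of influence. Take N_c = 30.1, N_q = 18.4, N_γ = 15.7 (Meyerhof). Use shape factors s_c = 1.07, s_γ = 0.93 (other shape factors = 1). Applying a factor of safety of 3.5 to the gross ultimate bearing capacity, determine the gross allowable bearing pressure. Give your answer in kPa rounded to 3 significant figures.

q_all ≈ 268 kPa

Effective surcharge at the founding depth q = γ·D_f = 17.6 × 1.23 = 21.648 kPa.
q_ult = c·N_c·s_c + q·N_q + 0.5·γ·B·N_γ·s_γ
     = 12.8 × 30.1 × 1.07 + 21.648 × 18.4 + 0.5 × 17.6 × 1 × 15.7 × 0.93
     = 412.25 + 398.32 + 128.49 = 939.06 kPa.
q_all = q_ult / FS = 939.06 / 3.5 = 268.3 kPa.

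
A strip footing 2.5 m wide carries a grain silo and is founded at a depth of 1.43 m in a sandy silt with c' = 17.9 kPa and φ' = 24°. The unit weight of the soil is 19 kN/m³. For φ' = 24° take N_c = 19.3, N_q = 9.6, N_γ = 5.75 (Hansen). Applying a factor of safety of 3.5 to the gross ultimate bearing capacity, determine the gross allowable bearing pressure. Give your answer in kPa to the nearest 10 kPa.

q_all ≈ 210 kPa

q = γ·D_f = 19 × 1.43 = 27.17 kPa.
c·N_c = 17.9 × 19.3 = 345.47 kPa
q·N_q = 27.17 × 9.6 = 260.83 kPa
0.5·γ·B·N_γ = 0.5 × 19 × 2.5 × 5.75 = 136.56 kPa
q_ult = 345.47 + 260.83 + 136.56 = 742.86 kPa.
q_all = q_ult / FS = 742.86 / 3.5 = 212.25 kPa.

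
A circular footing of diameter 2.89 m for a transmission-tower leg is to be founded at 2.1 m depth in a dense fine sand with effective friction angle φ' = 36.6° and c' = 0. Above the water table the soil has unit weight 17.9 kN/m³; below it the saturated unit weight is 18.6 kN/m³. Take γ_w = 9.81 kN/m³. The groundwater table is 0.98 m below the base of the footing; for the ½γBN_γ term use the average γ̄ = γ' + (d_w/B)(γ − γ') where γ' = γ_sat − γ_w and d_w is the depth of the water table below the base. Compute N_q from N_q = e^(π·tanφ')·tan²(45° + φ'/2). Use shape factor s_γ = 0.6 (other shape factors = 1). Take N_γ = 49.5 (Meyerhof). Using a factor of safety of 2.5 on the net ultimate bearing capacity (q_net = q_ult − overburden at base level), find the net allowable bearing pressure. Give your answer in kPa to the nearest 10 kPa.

N_q = e^(π·tan36.6°)·tan²(63.3°) = 40.76.
Effective surcharge at the founding depth q = γ·D_f = 17.9 × 2.1 = 37.59 kPa.
With d_w = 0.98 m < B, γ̄ = 8.79 + (0.98/2.89) × (17.9 − 8.79) = 11.879 kN/m³.
q_ult = q·N_q + 0.5·γ·B·N_γ·s_γ
     = 37.59 × 40.76 + 0.5 × 11.879 × 2.89 × 49.5 × 0.6
     = 1532.2 + 509.81 = 2042 kPa.
q_net = 2042 − 37.59 = 2004.4 kPa.
q_all(net) = 2004.4 / 2.5 = 801.75 kPa.

q_all(net) ≈ 800 kPa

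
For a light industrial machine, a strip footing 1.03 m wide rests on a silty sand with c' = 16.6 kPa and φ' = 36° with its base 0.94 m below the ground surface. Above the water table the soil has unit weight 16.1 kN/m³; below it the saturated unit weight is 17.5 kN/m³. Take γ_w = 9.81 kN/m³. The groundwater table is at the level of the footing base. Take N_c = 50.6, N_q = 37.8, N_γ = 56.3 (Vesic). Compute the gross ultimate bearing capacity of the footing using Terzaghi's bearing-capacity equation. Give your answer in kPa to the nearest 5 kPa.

q = γ·D_f = 16.1 × 0.94 = 15.134 kPa.
For the ½γBN_γ term take γ' = 17.5 − 9.81 = 7.69 kN/m³ (soil below base is submerged).
c·N_c = 16.6 × 50.6 = 839.96 kPa
q·N_q = 15.134 × 37.8 = 572.07 kPa
0.5·γ·B·N_γ = 0.5 × 7.69 × 1.03 × 56.3 = 222.97 kPa
q_ult = 839.96 + 572.07 + 222.97 = 1635 kPa.

q_ult ≈ 1635 kPa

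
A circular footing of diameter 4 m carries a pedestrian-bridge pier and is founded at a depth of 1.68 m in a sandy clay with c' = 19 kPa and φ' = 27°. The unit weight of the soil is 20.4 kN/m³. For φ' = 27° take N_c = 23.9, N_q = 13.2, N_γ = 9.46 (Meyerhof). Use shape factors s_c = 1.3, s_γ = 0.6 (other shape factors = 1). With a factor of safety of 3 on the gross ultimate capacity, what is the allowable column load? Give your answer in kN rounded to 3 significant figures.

Overburden at base level: q = 20.4 × 1.68 = 34.272 kPa.
Cohesion term c·N_c·s_c = 19 × 23.9 × 1.3 = 590.33 kPa; surcharge term q·N_q = 34.272 × 13.2 = 452.39 kPa; self-weight term 0.5·γ·B·N_γ·s_γ = 0.5 × 20.4 × 4 × 9.46 × 0.6 = 231.58 kPa.
q_ult = 590.33 + 452.39 + 231.58 = 1274.3 kPa.
Gross allowable pressure q_all = 1274.3 / 3 = 424.77 kPa.
Footing area = 12.5664 m², so allowable column load = 424.77 × 12.5664 = 5337.8 kN.

P_all ≈ 5340 kN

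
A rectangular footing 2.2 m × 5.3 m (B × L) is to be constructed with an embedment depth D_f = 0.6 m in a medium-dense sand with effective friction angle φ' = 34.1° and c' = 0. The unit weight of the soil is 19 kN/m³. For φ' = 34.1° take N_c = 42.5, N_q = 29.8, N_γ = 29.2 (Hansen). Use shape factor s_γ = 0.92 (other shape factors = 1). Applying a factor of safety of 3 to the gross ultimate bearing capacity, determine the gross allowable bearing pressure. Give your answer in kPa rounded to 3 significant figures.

q_all ≈ 300 kPa

q = γ·D_f = 19 × 0.6 = 11.4 kPa.
q·N_q = 11.4 × 29.8 = 339.72 kPa
0.5·γ·B·N_γ·s_γ = 0.5 × 19 × 2.2 × 29.2 × 0.92 = 561.46 kPa
q_ult = 339.72 + 561.46 = 901.18 kPa.
q_all = q_ult / FS = 901.18 / 3 = 300.39 kPa.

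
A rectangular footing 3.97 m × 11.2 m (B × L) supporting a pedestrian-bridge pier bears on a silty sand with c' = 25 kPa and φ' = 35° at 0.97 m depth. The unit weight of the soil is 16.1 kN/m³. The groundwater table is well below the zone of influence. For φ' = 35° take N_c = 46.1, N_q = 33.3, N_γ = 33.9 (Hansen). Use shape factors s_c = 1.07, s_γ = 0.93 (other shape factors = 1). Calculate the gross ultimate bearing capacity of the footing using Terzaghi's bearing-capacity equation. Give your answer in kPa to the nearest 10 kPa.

q = γ·D_f = 16.1 × 0.97 = 15.617 kPa.
c·N_c·s_c = 25 × 46.1 × 1.07 = 1233.2 kPa
q·N_q = 15.617 × 33.3 = 520.05 kPa
0.5·γ·B·N_γ·s_γ = 0.5 × 16.1 × 3.97 × 33.9 × 0.93 = 1007.6 kPa
q_ult = 1233.2 + 520.05 + 1007.6 = 2760.8 kPa.

q_ult ≈ 2760 kPa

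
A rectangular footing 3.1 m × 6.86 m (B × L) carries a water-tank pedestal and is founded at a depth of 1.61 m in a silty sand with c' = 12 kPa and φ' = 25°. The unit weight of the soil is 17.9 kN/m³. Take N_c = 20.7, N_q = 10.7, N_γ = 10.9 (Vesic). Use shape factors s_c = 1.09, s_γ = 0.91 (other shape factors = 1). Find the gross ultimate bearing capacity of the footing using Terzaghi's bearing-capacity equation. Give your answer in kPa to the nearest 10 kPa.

q = γ·D_f = 17.9 × 1.61 = 28.819 kPa.
c·N_c·s_c = 12 × 20.7 × 1.09 = 270.76 kPa
q·N_q = 28.819 × 10.7 = 308.36 kPa
0.5·γ·B·N_γ·s_γ = 0.5 × 17.9 × 3.1 × 10.9 × 0.91 = 275.2 kPa
q_ult = 270.76 + 308.36 + 275.2 = 854.32 kPa.

q_ult ≈ 850 kPa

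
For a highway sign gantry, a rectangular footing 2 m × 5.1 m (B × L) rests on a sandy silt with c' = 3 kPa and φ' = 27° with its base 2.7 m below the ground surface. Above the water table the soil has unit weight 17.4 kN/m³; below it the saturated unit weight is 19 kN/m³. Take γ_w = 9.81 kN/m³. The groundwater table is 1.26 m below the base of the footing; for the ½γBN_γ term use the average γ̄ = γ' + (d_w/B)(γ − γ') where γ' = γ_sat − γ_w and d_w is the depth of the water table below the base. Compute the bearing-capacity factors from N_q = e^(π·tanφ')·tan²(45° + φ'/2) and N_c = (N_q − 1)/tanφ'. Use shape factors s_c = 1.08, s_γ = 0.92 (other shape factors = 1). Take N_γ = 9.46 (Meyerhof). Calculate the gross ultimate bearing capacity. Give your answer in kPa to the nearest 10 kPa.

q_ult ≈ 820 kPa

tan27° = 0.5095, so N_q = e^(π×0.5095)·tan²(58.5°) = 4.957 × 2.663 = 13.2.
N_c = (13.2 − 1)/tan27° = 23.94.
q = γ·D_f = 17.4 × 2.7 = 46.98 kPa.
γ' = 9.19 kN/m³; averaging over the depth B below the base, γ̄ = γ' + (d_w/B)(γ − γ') = 14.362 kN/m³.
c·N_c·s_c = 3 × 23.942 × 1.08 = 77.573 kPa
q·N_q = 46.98 × 13.199 = 620.1 kPa
0.5·γ·B·N_γ·s_γ = 0.5 × 14.362 × 2 × 9.46 × 0.92 = 125 kPa
q_ult = 77.573 + 620.1 + 125 = 822.67 kPa.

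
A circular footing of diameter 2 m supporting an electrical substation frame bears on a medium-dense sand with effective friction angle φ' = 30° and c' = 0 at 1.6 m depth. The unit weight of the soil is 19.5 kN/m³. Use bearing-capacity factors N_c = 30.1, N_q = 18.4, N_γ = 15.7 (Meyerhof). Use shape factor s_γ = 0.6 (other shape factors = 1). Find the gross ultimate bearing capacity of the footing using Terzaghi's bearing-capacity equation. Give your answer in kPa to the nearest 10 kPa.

q = γ·D_f = 19.5 × 1.6 = 31.2 kPa.
q·N_q = 31.2 × 18.4 = 574.08 kPa
0.5·γ·B·N_γ·s_γ = 0.5 × 19.5 × 2 × 15.7 × 0.6 = 183.69 kPa
q_ult = 574.08 + 183.69 = 757.77 kPa.

q_ult ≈ 760 kPa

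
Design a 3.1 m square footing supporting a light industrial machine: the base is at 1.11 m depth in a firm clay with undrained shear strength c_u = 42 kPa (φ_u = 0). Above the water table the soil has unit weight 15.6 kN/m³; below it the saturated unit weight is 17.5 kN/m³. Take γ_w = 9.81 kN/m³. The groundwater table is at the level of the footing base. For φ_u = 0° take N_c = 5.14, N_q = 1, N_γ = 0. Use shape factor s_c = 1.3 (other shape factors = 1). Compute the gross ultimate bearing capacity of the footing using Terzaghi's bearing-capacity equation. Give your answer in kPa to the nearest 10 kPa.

q_ult ≈ 300 kPa

Overburden at base level: q = 15.6 × 1.11 = 17.316 kPa.
Cohesion term c·N_c·s_c = 42 × 5.14 × 1.3 = 280.64 kPa; surcharge term q·N_q = 17.316 × 1 = 17.316 kPa.
q_ult = 280.64 + 17.316 = 297.96 kPa.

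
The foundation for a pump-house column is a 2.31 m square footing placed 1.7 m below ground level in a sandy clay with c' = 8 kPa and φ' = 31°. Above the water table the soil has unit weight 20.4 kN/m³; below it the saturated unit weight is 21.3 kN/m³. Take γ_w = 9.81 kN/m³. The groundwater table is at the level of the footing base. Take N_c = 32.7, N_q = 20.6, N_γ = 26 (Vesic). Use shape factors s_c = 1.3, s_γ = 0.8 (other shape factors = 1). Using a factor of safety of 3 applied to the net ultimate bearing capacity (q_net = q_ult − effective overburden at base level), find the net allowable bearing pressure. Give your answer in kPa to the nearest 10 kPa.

q_all(net) ≈ 430 kPa

Effective surcharge at the founding depth q = γ·D_f = 20.4 × 1.7 = 34.68 kPa.
The water table coincides with the base, so in the self-weight term γ → γ' = 11.49 kN/m³.
q_ult = c·N_c·s_c + q·N_q + 0.5·γ·B·N_γ·s_γ
     = 8 × 32.7 × 1.3 + 34.68 × 20.6 + 0.5 × 11.49 × 2.31 × 26 × 0.8
     = 340.08 + 714.41 + 276.04 = 1330.5 kPa.
Net ultimate: q_net = 1330.5 − 34.68 = 1295.8 kPa.
q_all(net) = 1295.8 / 3 = 431.95 kPa.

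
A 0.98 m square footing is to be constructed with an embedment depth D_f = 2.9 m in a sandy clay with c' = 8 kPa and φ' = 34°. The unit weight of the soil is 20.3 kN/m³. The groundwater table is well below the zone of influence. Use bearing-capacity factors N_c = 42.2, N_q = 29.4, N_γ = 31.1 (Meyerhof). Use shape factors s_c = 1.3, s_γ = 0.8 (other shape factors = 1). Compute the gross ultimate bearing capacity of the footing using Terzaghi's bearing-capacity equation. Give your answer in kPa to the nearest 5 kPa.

Effective surcharge at the founding depth q = γ·D_f = 20.3 × 2.9 = 58.87 kPa.
q_ult = c·N_c·s_c + q·N_q + 0.5·γ·B·N_γ·s_γ
     = 8 × 42.2 × 1.3 + 58.87 × 29.4 + 0.5 × 20.3 × 0.98 × 31.1 × 0.8
     = 438.88 + 1730.8 + 247.48 = 2417.1 kPa.

q_ult ≈ 2415 kPa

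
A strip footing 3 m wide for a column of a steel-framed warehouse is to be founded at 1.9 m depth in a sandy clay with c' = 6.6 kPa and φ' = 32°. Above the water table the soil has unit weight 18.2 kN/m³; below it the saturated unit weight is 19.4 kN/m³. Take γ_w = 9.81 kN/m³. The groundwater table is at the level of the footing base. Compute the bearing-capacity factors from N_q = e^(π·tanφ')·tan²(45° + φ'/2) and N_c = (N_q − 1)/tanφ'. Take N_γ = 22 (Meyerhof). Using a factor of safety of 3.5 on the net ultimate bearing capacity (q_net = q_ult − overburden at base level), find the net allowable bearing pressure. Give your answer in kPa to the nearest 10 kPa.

N_q = e^(π·tan32°)·tan²(61°) = 23.18; N_c = (N_q − 1)/tanφ' = 35.49.
Overburden at base level: q = 18.2 × 1.9 = 34.58 kPa.
Below the base the soil is submerged, so the ½γBN_γ term uses γ' = 19.4 − 9.81 = 9.59 kN/m³.
Cohesion term c·N_c = 6.6 × 35.49 = 234.24 kPa; surcharge term q·N_q = 34.58 × 23.177 = 801.45 kPa; self-weight term 0.5·γ·B·N_γ = 0.5 × 9.59 × 3 × 22 = 316.47 kPa.
q_ult = 234.24 + 801.45 + 316.47 = 1352.2 kPa.
q_net = 1352.2 − 34.58 = 1317.6 kPa.
q_all(net) = 1317.6 / 3.5 = 376.45 kPa.

q_all(net) ≈ 380 kPa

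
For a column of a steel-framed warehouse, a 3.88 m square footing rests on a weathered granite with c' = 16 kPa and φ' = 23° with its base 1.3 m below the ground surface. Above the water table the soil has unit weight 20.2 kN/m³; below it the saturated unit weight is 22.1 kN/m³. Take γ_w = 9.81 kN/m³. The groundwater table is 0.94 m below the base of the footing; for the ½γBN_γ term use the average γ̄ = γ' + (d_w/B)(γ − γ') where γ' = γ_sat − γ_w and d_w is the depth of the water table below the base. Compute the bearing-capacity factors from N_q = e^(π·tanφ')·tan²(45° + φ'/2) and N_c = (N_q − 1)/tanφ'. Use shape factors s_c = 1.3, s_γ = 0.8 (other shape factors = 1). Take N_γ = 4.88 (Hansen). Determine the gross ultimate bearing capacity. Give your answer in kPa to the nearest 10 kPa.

tan23° = 0.4245, so N_q = e^(π×0.4245)·tan²(56.5°) = 3.794 × 2.283 = 8.66.
N_c = (8.66 − 1)/tan23° = 18.05.
Overburden at base level: q = 20.2 × 1.3 = 26.26 kPa.
The water table is 0.94 m below the base (< B = 3.88 m), so the ½γBN_γ term uses γ̄ = γ' + (d_w/B)(γ − γ') = 12.29 + (0.94/3.88)(20.2 − 12.29) = 14.206 kN/m³.
Cohesion term c·N_c·s_c = 16 × 18.049 × 1.3 = 375.41 kPa; surcharge term q·N_q = 26.26 × 8.6612 = 227.44 kPa; self-weight term 0.5·γ·B·N_γ·s_γ = 0.5 × 14.206 × 3.88 × 4.88 × 0.8 = 107.6 kPa.
q_ult = 375.41 + 227.44 + 107.6 = 710.45 kPa.

q_ult ≈ 710 kPa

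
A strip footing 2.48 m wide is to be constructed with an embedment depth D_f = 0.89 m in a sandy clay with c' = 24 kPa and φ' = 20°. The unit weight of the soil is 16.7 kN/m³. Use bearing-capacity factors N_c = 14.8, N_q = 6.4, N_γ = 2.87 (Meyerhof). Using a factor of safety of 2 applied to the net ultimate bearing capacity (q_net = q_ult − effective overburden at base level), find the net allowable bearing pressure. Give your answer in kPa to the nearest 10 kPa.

Overburden at base level: q = 16.7 × 0.89 = 14.863 kPa.
Cohesion term c·N_c = 24 × 14.8 = 355.2 kPa; surcharge term q·N_q = 14.863 × 6.4 = 95.123 kPa; self-weight term 0.5·γ·B·N_γ = 0.5 × 16.7 × 2.48 × 2.87 = 59.432 kPa.
q_ult = 355.2 + 95.123 + 59.432 = 509.76 kPa.
Net ultimate: q_net = 509.76 − 14.863 = 494.89 kPa.
q_all(net) = 494.89 / 2 = 247.45 kPa.

q_all(net) ≈ 250 kPa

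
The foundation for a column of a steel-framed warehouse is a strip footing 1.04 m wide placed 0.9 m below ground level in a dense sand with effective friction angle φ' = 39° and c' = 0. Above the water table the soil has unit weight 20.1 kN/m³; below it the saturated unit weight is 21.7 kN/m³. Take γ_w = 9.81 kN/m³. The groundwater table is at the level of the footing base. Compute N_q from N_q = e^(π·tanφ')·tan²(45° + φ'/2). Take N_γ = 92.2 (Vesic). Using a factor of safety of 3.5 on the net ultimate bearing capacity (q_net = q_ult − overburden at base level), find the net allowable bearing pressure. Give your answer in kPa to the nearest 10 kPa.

q_all(net) ≈ 450 kPa

N_q = e^(π·tan39°)·tan²(64.5°) = 55.96.
q = γ·D_f = 20.1 × 0.9 = 18.09 kPa.
For the ½γBN_γ term take γ' = 21.7 − 9.81 = 11.89 kN/m³ (soil below base is submerged).
q·N_q = 18.09 × 55.957 = 1012.3 kPa
0.5·γ·B·N_γ = 0.5 × 11.89 × 1.04 × 92.2 = 570.05 kPa
q_ult = 1012.3 + 570.05 = 1582.3 kPa.
q_net = 1582.3 − 18.09 = 1564.2 kPa.
q_all(net) = 1564.2 / 3.5 = 446.92 kPa.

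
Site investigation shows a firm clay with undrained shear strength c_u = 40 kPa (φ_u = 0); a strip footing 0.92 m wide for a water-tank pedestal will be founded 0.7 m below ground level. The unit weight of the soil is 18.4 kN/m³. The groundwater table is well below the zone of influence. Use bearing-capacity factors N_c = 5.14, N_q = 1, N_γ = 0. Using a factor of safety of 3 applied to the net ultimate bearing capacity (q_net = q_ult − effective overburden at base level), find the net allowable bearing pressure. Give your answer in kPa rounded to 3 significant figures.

Effective surcharge at the founding depth q = γ·D_f = 18.4 × 0.7 = 12.88 kPa.
q_ult = c·N_c + q·N_q
     = 40 × 5.14 + 12.88 × 1
     = 205.6 + 12.88 = 218.48 kPa.
Net ultimate: q_net = 218.48 − 12.88 = 205.6 kPa.
q_all(net) = 205.6 / 3 = 68.533 kPa.

q_all(net) ≈ 68.5 kPa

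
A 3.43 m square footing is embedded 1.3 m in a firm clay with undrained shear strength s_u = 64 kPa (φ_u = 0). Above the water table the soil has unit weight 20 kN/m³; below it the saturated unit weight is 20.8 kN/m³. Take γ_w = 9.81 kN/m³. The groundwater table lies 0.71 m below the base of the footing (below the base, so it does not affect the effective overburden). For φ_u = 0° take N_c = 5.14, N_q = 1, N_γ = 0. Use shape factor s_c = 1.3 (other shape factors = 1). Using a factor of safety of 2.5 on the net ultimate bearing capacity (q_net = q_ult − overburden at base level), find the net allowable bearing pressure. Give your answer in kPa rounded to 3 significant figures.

q_all(net) ≈ 171 kPa

Overburden at base level: q = 20 × 1.3 = 26 kPa.
Cohesion term c·N_c·s_c = 64 × 5.14 × 1.3 = 427.65 kPa; surcharge term q·N_q = 26 × 1 = 26 kPa.
q_ult = 427.65 + 26 = 453.65 kPa.
q_net = 453.65 − 26 = 427.65 kPa.
q_all(net) = 427.65 / 2.5 = 171.06 kPa.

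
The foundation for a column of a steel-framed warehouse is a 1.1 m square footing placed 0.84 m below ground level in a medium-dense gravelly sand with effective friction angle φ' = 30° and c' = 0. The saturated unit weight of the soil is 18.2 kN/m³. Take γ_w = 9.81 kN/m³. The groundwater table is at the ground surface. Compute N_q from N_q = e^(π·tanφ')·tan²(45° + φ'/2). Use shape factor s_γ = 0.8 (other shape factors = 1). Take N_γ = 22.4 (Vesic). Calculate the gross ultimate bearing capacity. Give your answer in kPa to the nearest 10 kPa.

q_ult ≈ 210 kPa

tan30° = 0.5774, so N_q = e^(π×0.5774)·tan²(60°) = 6.134 × 3.0 = 18.4.
Water table at ground surface, so effective unit weight γ' = 18.2 − 9.81 = 8.39 kN/m³ is used throughout; overburden q = 8.39 × 0.84 = 7.0476 kPa; the same γ' applies in the ½γBN_γ term.
Surcharge term q·N_q = 7.0476 × 18.401 = 129.68 kPa; self-weight term 0.5·γ·B·N_γ·s_γ = 0.5 × 8.39 × 1.1 × 22.4 × 0.8 = 82.692 kPa.
q_ult = 129.68 + 82.692 = 212.38 kPa.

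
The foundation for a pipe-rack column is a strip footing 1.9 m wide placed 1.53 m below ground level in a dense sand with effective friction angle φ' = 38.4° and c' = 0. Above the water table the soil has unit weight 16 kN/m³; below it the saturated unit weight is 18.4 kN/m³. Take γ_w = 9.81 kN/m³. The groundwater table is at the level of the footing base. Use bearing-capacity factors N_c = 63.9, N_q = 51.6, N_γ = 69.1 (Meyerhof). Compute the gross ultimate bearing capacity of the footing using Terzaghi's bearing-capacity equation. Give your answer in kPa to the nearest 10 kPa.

q = γ·D_f = 16 × 1.53 = 24.48 kPa.
For the ½γBN_γ term take γ' = 18.4 − 9.81 = 8.59 kN/m³ (soil below base is submerged).
q·N_q = 24.48 × 51.6 = 1263.2 kPa
0.5·γ·B·N_γ = 0.5 × 8.59 × 1.9 × 69.1 = 563.89 kPa
q_ult = 1263.2 + 563.89 = 1827.1 kPa.

q_ult ≈ 1830 kPa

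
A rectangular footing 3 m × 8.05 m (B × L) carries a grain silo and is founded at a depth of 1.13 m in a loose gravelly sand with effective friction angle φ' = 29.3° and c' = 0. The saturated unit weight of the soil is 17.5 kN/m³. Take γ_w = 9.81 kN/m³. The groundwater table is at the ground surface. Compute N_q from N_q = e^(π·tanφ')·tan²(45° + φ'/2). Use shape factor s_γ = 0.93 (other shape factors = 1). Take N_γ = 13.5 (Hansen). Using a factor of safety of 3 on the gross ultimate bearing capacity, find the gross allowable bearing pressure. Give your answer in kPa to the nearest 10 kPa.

q_all ≈ 100 kPa

N_q = e^(π·tan29.3°)·tan²(59.65°) = 17.
With the water table at the surface the whole profile is submerged: γ' = 17.5 − 9.81 = 7.69 kN/m³, so q = γ'·D_f = 8.6897 kPa; the same γ' applies in the ½γBN_γ term.
q_ult = q·N_q + 0.5·γ·B·N_γ·s_γ
     = 8.6897 × 17.004 + 0.5 × 7.69 × 3 × 13.5 × 0.93
     = 147.76 + 144.82 = 292.59 kPa.
q_all = 292.59 / 3 = 97.529 kPa.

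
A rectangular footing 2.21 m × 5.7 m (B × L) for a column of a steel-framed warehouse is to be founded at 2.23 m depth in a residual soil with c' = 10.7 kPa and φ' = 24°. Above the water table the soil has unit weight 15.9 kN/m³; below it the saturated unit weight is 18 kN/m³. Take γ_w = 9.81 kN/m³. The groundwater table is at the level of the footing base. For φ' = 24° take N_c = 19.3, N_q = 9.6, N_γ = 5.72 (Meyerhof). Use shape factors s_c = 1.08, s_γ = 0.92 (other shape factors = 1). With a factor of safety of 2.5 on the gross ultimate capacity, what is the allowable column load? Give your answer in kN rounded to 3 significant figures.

P_all ≈ 3080 kN

q = γ·D_f = 15.9 × 2.23 = 35.457 kPa.
For the ½γBN_γ term take γ' = 18 − 9.81 = 8.19 kN/m³ (soil below base is submerged).
c·N_c·s_c = 10.7 × 19.3 × 1.08 = 223.03 kPa
q·N_q = 35.457 × 9.6 = 340.39 kPa
0.5·γ·B·N_γ·s_γ = 0.5 × 8.19 × 2.21 × 5.72 × 0.92 = 47.624 kPa
q_ult = 223.03 + 340.39 + 47.624 = 611.04 kPa.
Gross allowable pressure q_all = 611.04 / 2.5 = 244.42 kPa.
Footing area = 12.597 m², so allowable column load = 244.42 × 12.597 = 3078.9 kN.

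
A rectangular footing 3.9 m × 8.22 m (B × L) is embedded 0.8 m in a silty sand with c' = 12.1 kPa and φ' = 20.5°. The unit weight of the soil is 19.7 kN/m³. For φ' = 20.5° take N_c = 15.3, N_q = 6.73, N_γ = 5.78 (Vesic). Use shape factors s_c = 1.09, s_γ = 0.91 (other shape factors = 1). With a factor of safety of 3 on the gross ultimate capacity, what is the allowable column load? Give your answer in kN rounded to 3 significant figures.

P_all ≈ 5450 kN

Overburden at base level: q = 19.7 × 0.8 = 15.76 kPa.
Cohesion term c·N_c·s_c = 12.1 × 15.3 × 1.09 = 201.79 kPa; surcharge term q·N_q = 15.76 × 6.73 = 106.06 kPa; self-weight term 0.5·γ·B·N_γ·s_γ = 0.5 × 19.7 × 3.9 × 5.78 × 0.91 = 202.06 kPa.
q_ult = 201.79 + 106.06 + 202.06 = 509.91 kPa.
Gross allowable pressure q_all = 509.91 / 3 = 169.97 kPa.
Footing area = 32.058 m², so allowable column load = 169.97 × 32.058 = 5448.9 kN.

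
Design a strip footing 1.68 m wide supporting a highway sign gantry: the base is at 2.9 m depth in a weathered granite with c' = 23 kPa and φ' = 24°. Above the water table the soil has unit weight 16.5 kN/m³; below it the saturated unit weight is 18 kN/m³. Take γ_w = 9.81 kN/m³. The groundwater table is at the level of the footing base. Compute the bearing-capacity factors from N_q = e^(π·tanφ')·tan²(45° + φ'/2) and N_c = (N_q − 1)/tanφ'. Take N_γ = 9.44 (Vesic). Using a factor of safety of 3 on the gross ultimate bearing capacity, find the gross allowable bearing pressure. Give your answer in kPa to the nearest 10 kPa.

q_all ≈ 320 kPa

N_q = e^(π·tan24°)·tan²(57°) = 9.6; N_c = (N_q − 1)/tanφ' = 19.32.
Effective surcharge at the founding depth q = γ·D_f = 16.5 × 2.9 = 47.85 kPa.
The water table coincides with the base, so in the self-weight term γ → γ' = 8.19 kN/m³.
q_ult = c·N_c + q·N_q + 0.5·γ·B·N_γ
     = 23 × 19.324 + 47.85 × 9.6034 + 0.5 × 8.19 × 1.68 × 9.44
     = 444.44 + 459.52 + 64.943 = 968.91 kPa.
q_all = 968.91 / 3 = 322.97 kPa.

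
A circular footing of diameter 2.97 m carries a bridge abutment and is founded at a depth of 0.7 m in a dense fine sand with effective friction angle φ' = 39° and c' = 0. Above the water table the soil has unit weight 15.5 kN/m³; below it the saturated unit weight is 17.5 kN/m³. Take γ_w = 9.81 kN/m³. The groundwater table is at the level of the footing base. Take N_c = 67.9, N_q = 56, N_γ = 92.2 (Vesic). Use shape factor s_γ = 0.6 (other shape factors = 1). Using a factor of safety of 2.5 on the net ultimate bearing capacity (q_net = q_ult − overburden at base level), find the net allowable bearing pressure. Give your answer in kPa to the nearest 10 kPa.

Effective surcharge at the founding depth q = γ·D_f = 15.5 × 0.7 = 10.85 kPa.
The water table coincides with the base, so in the self-weight term γ → γ' = 7.69 kN/m³.
q_ult = q·N_q + 0.5·γ·B·N_γ·s_γ
     = 10.85 × 56 + 0.5 × 7.69 × 2.97 × 92.2 × 0.6
     = 607.6 + 631.74 = 1239.3 kPa.
q_net = 1239.3 − 10.85 = 1228.5 kPa.
q_all(net) = 1228.5 / 2.5 = 491.39 kPa.

q_all(net) ≈ 490 kPa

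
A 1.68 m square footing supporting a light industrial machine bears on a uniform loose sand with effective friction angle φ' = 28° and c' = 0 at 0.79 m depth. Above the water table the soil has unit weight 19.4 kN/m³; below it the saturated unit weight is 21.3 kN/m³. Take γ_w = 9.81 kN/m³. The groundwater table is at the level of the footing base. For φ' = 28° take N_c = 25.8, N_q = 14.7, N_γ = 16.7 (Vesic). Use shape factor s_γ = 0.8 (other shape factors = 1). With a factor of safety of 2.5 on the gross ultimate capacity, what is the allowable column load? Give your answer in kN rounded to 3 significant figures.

Effective surcharge at the founding depth q = γ·D_f = 19.4 × 0.79 = 15.326 kPa.
The water table coincides with the base, so in the self-weight term γ → γ' = 11.49 kN/m³.
q_ult = q·N_q + 0.5·γ·B·N_γ·s_γ
     = 15.326 × 14.7 + 0.5 × 11.49 × 1.68 × 16.7 × 0.8
     = 225.29 + 128.95 = 354.24 kPa.
Gross allowable pressure q_all = 354.24 / 2.5 = 141.7 kPa.
Footing area = 2.8224 m², so allowable column load = 141.7 × 2.8224 = 399.92 kN.

P_all ≈ 400 kN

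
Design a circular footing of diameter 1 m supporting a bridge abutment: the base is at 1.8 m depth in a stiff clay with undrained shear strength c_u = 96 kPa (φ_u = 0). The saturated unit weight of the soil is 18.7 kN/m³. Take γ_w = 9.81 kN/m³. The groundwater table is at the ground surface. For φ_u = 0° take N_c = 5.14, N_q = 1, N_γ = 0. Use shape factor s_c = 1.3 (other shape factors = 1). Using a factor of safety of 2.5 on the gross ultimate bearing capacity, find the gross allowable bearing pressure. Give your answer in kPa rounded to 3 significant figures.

q_all ≈ 263 kPa

With the water table at the surface the whole profile is submerged: γ' = 18.7 − 9.81 = 8.89 kN/m³, so q = γ'·D_f = 16.002 kPa.
q_ult = c·N_c·s_c + q·N_q
     = 96 × 5.14 × 1.3 + 16.002 × 1
     = 641.47 + 16.002 = 657.47 kPa.
q_all = 657.47 / 2.5 = 262.99 kPa.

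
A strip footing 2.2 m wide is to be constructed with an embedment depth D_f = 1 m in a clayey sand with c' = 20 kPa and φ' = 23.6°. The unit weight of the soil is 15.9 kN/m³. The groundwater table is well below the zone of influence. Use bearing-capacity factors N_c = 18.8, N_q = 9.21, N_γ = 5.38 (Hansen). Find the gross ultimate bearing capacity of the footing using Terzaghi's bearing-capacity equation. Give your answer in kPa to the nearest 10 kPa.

q = γ·D_f = 15.9 × 1 = 15.9 kPa.
c·N_c = 20 × 18.8 = 376 kPa
q·N_q = 15.9 × 9.21 = 146.44 kPa
0.5·γ·B·N_γ = 0.5 × 15.9 × 2.2 × 5.38 = 94.096 kPa
q_ult = 376 + 146.44 + 94.096 = 616.54 kPa.

q_ult ≈ 620 kPa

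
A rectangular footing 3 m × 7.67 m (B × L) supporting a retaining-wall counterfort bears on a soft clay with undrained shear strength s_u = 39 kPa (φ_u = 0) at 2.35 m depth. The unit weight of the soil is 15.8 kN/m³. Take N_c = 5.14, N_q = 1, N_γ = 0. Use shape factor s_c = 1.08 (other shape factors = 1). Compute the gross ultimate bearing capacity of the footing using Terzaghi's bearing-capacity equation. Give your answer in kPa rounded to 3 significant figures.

q_ult ≈ 254 kPa

q = γ·D_f = 15.8 × 2.35 = 37.13 kPa.
c·N_c·s_c = 39 × 5.14 × 1.08 = 216.5 kPa
q·N_q = 37.13 × 1 = 37.13 kPa
q_ult = 216.5 + 37.13 = 253.63 kPa.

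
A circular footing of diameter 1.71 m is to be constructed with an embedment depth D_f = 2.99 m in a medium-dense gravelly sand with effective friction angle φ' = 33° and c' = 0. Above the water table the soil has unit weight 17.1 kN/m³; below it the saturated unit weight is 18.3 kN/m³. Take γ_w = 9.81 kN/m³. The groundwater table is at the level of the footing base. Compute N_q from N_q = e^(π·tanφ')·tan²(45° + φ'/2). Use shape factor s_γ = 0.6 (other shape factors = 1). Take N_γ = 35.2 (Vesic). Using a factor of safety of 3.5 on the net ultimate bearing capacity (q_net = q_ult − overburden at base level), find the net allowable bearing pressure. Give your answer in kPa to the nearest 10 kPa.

N_q = e^(π·tan33°)·tan²(61.5°) = 26.09.
Overburden at base level: q = 17.1 × 2.99 = 51.129 kPa.
Below the base the soil is submerged, so the ½γBN_γ term uses γ' = 18.3 − 9.81 = 8.49 kN/m³.
Surcharge term q·N_q = 51.129 × 26.092 = 1334.1 kPa; self-weight term 0.5·γ·B·N_γ·s_γ = 0.5 × 8.49 × 1.71 × 35.2 × 0.6 = 153.31 kPa.
q_ult = 1334.1 + 153.31 = 1487.4 kPa.
q_net = 1487.4 − 51.129 = 1436.2 kPa.
q_all(net) = 1436.2 / 3.5 = 410.35 kPa.

q_all(net) ≈ 410 kPa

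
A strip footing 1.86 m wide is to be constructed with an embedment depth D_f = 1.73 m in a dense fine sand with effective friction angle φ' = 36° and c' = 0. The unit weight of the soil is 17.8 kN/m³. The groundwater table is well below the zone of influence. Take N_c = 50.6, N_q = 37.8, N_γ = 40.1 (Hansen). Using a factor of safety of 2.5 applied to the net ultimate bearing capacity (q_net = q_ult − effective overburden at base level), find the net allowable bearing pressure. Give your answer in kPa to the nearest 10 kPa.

q = γ·D_f = 17.8 × 1.73 = 30.794 kPa.
q·N_q = 30.794 × 37.8 = 1164 kPa
0.5·γ·B·N_γ = 0.5 × 17.8 × 1.86 × 40.1 = 663.82 kPa
q_ult = 1164 + 663.82 = 1827.8 kPa.
Net ultimate: q_net = 1827.8 − 30.794 = 1797 kPa.
q_all(net) = 1797 / 2.5 = 718.81 kPa.

q_all(net) ≈ 720 kPa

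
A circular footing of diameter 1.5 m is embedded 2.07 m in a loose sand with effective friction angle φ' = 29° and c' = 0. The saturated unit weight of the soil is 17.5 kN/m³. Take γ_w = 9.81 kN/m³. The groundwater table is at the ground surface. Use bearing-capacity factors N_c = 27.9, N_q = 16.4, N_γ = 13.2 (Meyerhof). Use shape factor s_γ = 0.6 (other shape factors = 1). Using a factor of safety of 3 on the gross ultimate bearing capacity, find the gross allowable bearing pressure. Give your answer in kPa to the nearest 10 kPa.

q_all ≈ 100 kPa

Water table at ground surface, so effective unit weight γ' = 17.5 − 9.81 = 7.69 kN/m³ is used throughout; overburden q = 7.69 × 2.07 = 15.918 kPa; the same γ' applies in the ½γBN_γ term.
Surcharge term q·N_q = 15.918 × 16.4 = 261.06 kPa; self-weight term 0.5·γ·B·N_γ·s_γ = 0.5 × 7.69 × 1.5 × 13.2 × 0.6 = 45.679 kPa.
q_ult = 261.06 + 45.679 = 306.74 kPa.
q_all = 306.74 / 3 = 102.25 kPa.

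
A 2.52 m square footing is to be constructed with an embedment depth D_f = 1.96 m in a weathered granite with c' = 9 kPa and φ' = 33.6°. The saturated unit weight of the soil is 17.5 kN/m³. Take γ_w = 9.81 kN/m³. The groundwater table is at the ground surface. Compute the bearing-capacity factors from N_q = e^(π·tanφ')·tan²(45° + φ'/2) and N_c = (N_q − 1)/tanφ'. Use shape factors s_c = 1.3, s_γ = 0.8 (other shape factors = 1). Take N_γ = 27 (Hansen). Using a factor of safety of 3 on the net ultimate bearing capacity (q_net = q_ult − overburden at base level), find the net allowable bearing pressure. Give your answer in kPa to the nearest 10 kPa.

q_all(net) ≈ 360 kPa

N_q = e^(π·tan33.6°)·tan²(61.8°) = 28.04; N_c = (N_q − 1)/tanφ' = 40.7.
Water table at ground surface, so effective unit weight γ' = 17.5 − 9.81 = 7.69 kN/m³ is used throughout; overburden q = 7.69 × 1.96 = 15.072 kPa; the same γ' applies in the ½γBN_γ term.
Cohesion term c·N_c·s_c = 9 × 40.705 × 1.3 = 476.25 kPa; surcharge term q·N_q = 15.072 × 28.044 = 422.69 kPa; self-weight term 0.5·γ·B·N_γ·s_γ = 0.5 × 7.69 × 2.52 × 27 × 0.8 = 209.29 kPa.
q_ult = 476.25 + 422.69 + 209.29 = 1108.2 kPa.
q_net = 1108.2 − 15.072 = 1093.2 kPa.
q_all(net) = 1093.2 / 3 = 364.39 kPa.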